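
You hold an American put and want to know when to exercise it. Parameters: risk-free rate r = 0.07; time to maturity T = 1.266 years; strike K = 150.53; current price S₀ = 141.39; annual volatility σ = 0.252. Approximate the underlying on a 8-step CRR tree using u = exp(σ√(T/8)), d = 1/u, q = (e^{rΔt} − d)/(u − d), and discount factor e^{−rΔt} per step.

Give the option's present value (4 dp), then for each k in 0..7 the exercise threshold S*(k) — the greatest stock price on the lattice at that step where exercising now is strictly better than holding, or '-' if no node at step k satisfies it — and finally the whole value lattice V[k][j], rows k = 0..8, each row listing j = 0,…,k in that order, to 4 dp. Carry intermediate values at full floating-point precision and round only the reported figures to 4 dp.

price = 16.4281
boundary = - - 115.7031 104.6666 115.7031 104.6666 115.7031 127.9033
tree:
16.4281
24.2933 9.8101
34.8269 15.4783 4.9982
45.8634 23.6533 8.5661 1.9445
55.8471 34.8269 14.2583 3.7069 0.4251
64.8786 45.8634 22.8540 6.9480 0.9154 0.0000
73.0485 55.8471 34.8269 12.7345 1.9712 0.0000 0.0000
80.4392 64.8786 45.8634 22.6267 4.2446 0.0000 0.0000 0.0000
87.1249 73.0485 55.8471 34.8269 9.1400 0.0000 0.0000 0.0000 0.0000

Δt=0.15825, u=1.10544, d=0.90461, q=0.53042, disc=e^(-rΔt)=0.98898
k=8 terminal: V=max(K-S,0) → 87.1249 73.0485 55.8471 34.8269 9.1400 0.0000 0.0000 0.0000 0.0000
k=7: j=0 S=70.0908 intr=80.4392 cont=78.7809 V=80.4392[EX]; j=1 S=85.6514 intr=64.8786 cont=63.2203 V=64.8786[EX]; j=2 S=104.6666 intr=45.8634 cont=44.2051 V=45.8634[EX]; j=3 S=127.9033 intr=22.6267 cont=20.9684 V=22.6267[EX]; j=4 S=156.2988 intr=0.0000 cont=4.2446 V=4.2446[hold]; j=5 S=190.9981 intr=0.0000 cont=0.0000 V=0.0000[hold]; j=6 S=233.4010 intr=0.0000 cont=0.0000 V=0.0000[hold]; j=7 S=285.2177 intr=0.0000 cont=0.0000 V=0.0000[hold]  S*(7)=127.9033
k=6: j=0 S=77.4815 intr=73.0485 cont=71.3903 V=73.0485[EX]; j=1 S=94.6829 intr=55.8471 cont=54.1888 V=55.8471[EX]; j=2 S=115.7031 intr=34.8269 cont=33.1686 V=34.8269[EX]; j=3 S=141.3900 intr=9.1400 cont=12.7345 V=12.7345[hold]; j=4 S=172.7795 intr=0.0000 cont=1.9712 V=1.9712[hold]; j=5 S=211.1378 intr=0.0000 cont=0.0000 V=0.0000[hold]; j=6 S=258.0118 intr=0.0000 cont=0.0000 V=0.0000[hold]  S*(6)=115.7031
k=5: j=0 S=85.6514 intr=64.8786 cont=63.2203 V=64.8786[EX]; j=1 S=104.6666 intr=45.8634 cont=44.2051 V=45.8634[EX]; j=2 S=127.9033 intr=22.6267 cont=22.8540 V=22.8540[hold]; j=3 S=156.2988 intr=0.0000 cont=6.9480 V=6.9480[hold]; j=4 S=190.9981 intr=0.0000 cont=0.9154 V=0.9154[hold]; j=5 S=233.4010 intr=0.0000 cont=0.0000 V=0.0000[hold]  S*(5)=104.6666
k=4: j=0 S=94.6829 intr=55.8471 cont=54.1888 V=55.8471[EX]; j=1 S=115.7031 intr=34.8269 cont=33.2878 V=34.8269[EX]; j=2 S=141.3900 intr=9.1400 cont=14.2583 V=14.2583[hold]; j=3 S=172.7795 intr=0.0000 cont=3.7069 V=3.7069[hold]; j=4 S=211.1378 intr=0.0000 cont=0.4251 V=0.4251[hold]  S*(4)=115.7031
k=3: j=0 S=104.6666 intr=45.8634 cont=44.2051 V=45.8634[EX]; j=1 S=127.9033 intr=22.6267 cont=23.6533 V=23.6533[hold]; j=2 S=156.2988 intr=0.0000 cont=8.5661 V=8.5661[hold]; j=3 S=190.9981 intr=0.0000 cont=1.9445 V=1.9445[hold]  S*(3)=104.6666
k=2: j=0 S=115.7031 intr=34.8269 cont=33.7071 V=34.8269[EX]; j=1 S=141.3900 intr=9.1400 cont=15.4783 V=15.4783[hold]; j=2 S=172.7795 intr=0.0000 cont=4.9982 V=4.9982[hold]  S*(2)=115.7031
k=1: j=0 S=127.9033 intr=22.6267 cont=24.2933 V=24.2933[hold]; j=1 S=156.2988 intr=0.0000 cont=9.8101 V=9.8101[hold]  S*(1)=-
k=0: j=0 S=141.3900 intr=9.1400 cont=16.4281 V=16.4281[hold]  S*(0)=-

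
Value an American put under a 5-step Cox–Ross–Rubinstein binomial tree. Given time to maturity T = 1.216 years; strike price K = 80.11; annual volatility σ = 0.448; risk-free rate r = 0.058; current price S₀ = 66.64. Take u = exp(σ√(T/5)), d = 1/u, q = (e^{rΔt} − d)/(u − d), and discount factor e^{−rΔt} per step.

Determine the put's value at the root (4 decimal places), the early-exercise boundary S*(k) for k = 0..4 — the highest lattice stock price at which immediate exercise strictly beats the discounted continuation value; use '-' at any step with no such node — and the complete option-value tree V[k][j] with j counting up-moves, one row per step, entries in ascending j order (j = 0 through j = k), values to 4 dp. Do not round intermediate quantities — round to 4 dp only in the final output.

Δt=0.24320, u=1.24724, d=0.80177, q=0.47688, disc=e^(-rΔt)=0.98599
k=5 terminal: V=max(K-S,0) → 58.0307 45.7633 26.6800 0.0000 0.0000 0.0000
k=4: j=0 S=27.5382 intr=52.5718 cont=51.4497 V=52.5718[EX]; j=1 S=42.8386 intr=37.2714 cont=36.1493 V=37.2714[EX]; j=2 S=66.6400 intr=13.4700 cont=13.7614 V=13.7614[hold]; j=3 S=103.6656 intr=0.0000 cont=0.0000 V=0.0000[hold]; j=4 S=161.2628 intr=0.0000 cont=0.0000 V=0.0000[hold]  S*(4)=42.8386
k=3: j=0 S=34.3467 intr=45.7633 cont=44.6412 V=45.7633[EX]; j=1 S=53.4300 intr=26.6800 cont=25.6949 V=26.6800[EX]; j=2 S=83.1160 intr=0.0000 cont=7.0980 V=7.0980[hold]; j=3 S=129.2958 intr=0.0000 cont=0.0000 V=0.0000[hold]  S*(3)=53.4300
k=2: j=0 S=42.8386 intr=37.2714 cont=36.1493 V=37.2714[EX]; j=1 S=66.6400 intr=13.4700 cont=17.0989 V=17.0989[hold]; j=2 S=103.6656 intr=0.0000 cont=3.6611 V=3.6611[hold]  S*(2)=42.8386
k=1: j=0 S=53.4300 intr=26.6800 cont=27.2642 V=27.2642[hold]; j=1 S=83.1160 intr=0.0000 cont=10.5409 V=10.5409[hold]  S*(1)=-
k=0: j=0 S=66.6400 intr=13.4700 cont=19.0191 V=19.0191[hold]  S*(0)=-

price = 19.0191
boundary = - - 42.8386 53.4300 42.8386
tree:
19.0191
27.2642 10.5409
37.2714 17.0989 3.6611
45.7633 26.6800 7.0980 0.0000
52.5718 37.2714 13.7614 0.0000 0.0000
58.0307 45.7633 26.6800 0.0000 0.0000 0.0000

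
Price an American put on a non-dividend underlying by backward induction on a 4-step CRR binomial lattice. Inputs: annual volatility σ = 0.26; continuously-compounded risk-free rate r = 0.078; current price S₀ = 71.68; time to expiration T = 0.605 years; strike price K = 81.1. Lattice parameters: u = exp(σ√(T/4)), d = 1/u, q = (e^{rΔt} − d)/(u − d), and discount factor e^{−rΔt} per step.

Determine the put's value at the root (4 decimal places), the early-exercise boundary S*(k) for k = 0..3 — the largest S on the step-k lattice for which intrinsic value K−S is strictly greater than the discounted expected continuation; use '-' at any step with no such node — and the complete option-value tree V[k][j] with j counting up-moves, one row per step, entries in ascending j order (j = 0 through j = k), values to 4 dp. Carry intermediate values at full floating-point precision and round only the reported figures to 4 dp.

Δt=0.15125  u=1.10641  d=0.90383  q=0.53332  discount=0.98827
step 4 (expiry): payoffs max(K−S,0) = 33.2655 22.5443 9.4200 0.0000 0.0000
step 3: (k=3,j=0): S=52.9243, (K−S)⁺=28.1757, hold=27.2245 ⇒ V=28.1757 exercise | (k=3,j=1): S=64.7864, (K−S)⁺=16.3136, hold=15.3625 ⇒ V=16.3136 exercise | (k=3,j=2): S=79.3071, (K−S)⁺=1.7929, hold=4.3445 ⇒ V=4.3445 continue | (k=3,j=3): S=97.0824, (K−S)⁺=0.0000, hold=0.0000 ⇒ V=0.0000 continue  boundary S*=64.7864
step 2: (k=2,j=0): S=58.5557, (K−S)⁺=22.5443, hold=21.5931 ⇒ V=22.5443 exercise | (k=2,j=1): S=71.6800, (K−S)⁺=9.4200, hold=9.8137 ⇒ V=9.8137 continue | (k=2,j=2): S=87.7458, (K−S)⁺=0.0000, hold=2.0037 ⇒ V=2.0037 continue  boundary S*=58.5557
step 1: (k=1,j=0): S=64.7864, (K−S)⁺=16.3136, hold=15.5700 ⇒ V=16.3136 exercise | (k=1,j=1): S=79.3071, (K−S)⁺=1.7929, hold=5.5822 ⇒ V=5.5822 continue  boundary S*=64.7864
step 0: (k=0,j=0): S=71.6800, (K−S)⁺=9.4200, hold=10.4661 ⇒ V=10.4661 continue  boundary S*=-

price = 10.4661
boundary = - 64.7864 58.5557 64.7864
tree:
10.4661
16.3136 5.5822
22.5443 9.8137 2.0037
28.1757 16.3136 4.3445 0.0000
33.2655 22.5443 9.4200 0.0000 0.0000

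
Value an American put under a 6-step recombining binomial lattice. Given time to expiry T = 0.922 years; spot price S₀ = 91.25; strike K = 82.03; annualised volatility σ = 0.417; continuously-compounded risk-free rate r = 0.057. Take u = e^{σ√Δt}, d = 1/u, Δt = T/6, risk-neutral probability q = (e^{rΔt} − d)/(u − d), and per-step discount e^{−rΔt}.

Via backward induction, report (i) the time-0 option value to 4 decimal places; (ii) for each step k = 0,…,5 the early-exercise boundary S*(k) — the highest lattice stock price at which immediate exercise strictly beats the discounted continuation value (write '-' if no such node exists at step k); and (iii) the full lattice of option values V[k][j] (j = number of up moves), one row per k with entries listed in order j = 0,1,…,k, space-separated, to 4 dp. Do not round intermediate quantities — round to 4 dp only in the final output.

Δt=0.15367  u=1.17758  d=0.84920  q=0.48601  discount=0.99128
step 6 (expiry): payoffs max(K−S,0) = 47.8100 34.5769 16.2266 0.0000 0.0000 0.0000 0.0000
step 5: (k=5,j=0): S=40.2970, (K−S)⁺=41.7330, hold=41.0177 ⇒ V=41.7330 exercise | (k=5,j=1): S=55.8800, (K−S)⁺=26.1500, hold=25.4346 ⇒ V=26.1500 exercise | (k=5,j=2): S=77.4891, (K−S)⁺=4.5409, hold=8.2675 ⇒ V=8.2675 continue | (k=5,j=3): S=107.4546, (K−S)⁺=0.0000, hold=0.0000 ⇒ V=0.0000 continue | (k=5,j=4): S=149.0079, (K−S)⁺=0.0000, hold=0.0000 ⇒ V=0.0000 continue | (k=5,j=5): S=206.6301, (K−S)⁺=0.0000, hold=0.0000 ⇒ V=0.0000 continue  boundary S*=55.8800
step 4: (k=4,j=0): S=47.4531, (K−S)⁺=34.5769, hold=33.8616 ⇒ V=34.5769 exercise | (k=4,j=1): S=65.8034, (K−S)⁺=16.2266, hold=17.3066 ⇒ V=17.3066 continue | (k=4,j=2): S=91.2500, (K−S)⁺=0.0000, hold=4.2123 ⇒ V=4.2123 continue | (k=4,j=3): S=126.5369, (K−S)⁺=0.0000, hold=0.0000 ⇒ V=0.0000 continue | (k=4,j=4): S=175.4694, (K−S)⁺=0.0000, hold=0.0000 ⇒ V=0.0000 continue  boundary S*=47.4531
step 3: (k=3,j=0): S=55.8800, (K−S)⁺=26.1500, hold=25.9550 ⇒ V=26.1500 exercise | (k=3,j=1): S=77.4891, (K−S)⁺=4.5409, hold=10.8472 ⇒ V=10.8472 continue | (k=3,j=2): S=107.4546, (K−S)⁺=0.0000, hold=2.1462 ⇒ V=2.1462 continue | (k=3,j=3): S=149.0079, (K−S)⁺=0.0000, hold=0.0000 ⇒ V=0.0000 continue  boundary S*=55.8800
step 2: (k=2,j=0): S=65.8034, (K−S)⁺=16.2266, hold=18.5494 ⇒ V=18.5494 continue | (k=2,j=1): S=91.2500, (K−S)⁺=0.0000, hold=6.5606 ⇒ V=6.5606 continue | (k=2,j=2): S=126.5369, (K−S)⁺=0.0000, hold=1.0935 ⇒ V=1.0935 continue  boundary S*=-
step 1: (k=1,j=0): S=77.4891, (K−S)⁺=4.5409, hold=12.6117 ⇒ V=12.6117 continue | (k=1,j=1): S=107.4546, (K−S)⁺=0.0000, hold=3.8695 ⇒ V=3.8695 continue  boundary S*=-
step 0: (k=0,j=0): S=91.2500, (K−S)⁺=0.0000, hold=8.2900 ⇒ V=8.2900 continue  boundary S*=-

price = 8.2900
boundary = - - - 55.8800 47.4531 55.8800
tree:
8.2900
12.6117 3.8695
18.5494 6.5606 1.0935
26.1500 10.8472 2.1462 0.0000
34.5769 17.3066 4.2123 0.0000 0.0000
41.7330 26.1500 8.2675 0.0000 0.0000 0.0000
47.8100 34.5769 16.2266 0.0000 0.0000 0.0000 0.0000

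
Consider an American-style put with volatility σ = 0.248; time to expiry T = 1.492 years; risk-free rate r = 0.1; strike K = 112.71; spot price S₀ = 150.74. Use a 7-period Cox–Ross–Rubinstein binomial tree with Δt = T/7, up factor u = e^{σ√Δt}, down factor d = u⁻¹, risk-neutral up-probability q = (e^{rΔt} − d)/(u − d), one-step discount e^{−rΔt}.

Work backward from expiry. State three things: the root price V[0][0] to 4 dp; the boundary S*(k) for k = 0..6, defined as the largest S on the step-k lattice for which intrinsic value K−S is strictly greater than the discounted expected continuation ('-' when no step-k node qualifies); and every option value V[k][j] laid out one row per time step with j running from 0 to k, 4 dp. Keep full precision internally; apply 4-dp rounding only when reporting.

Δt=0.21314  u=1.12131  d=0.89182  q=0.56528  discount=0.97891
step 7 (expiry): payoffs max(K−S,0) = 45.0774 27.6735 5.7911 0.0000 0.0000 0.0000 0.0000 0.0000
step 6: (k=6,j=0): S=75.8369, (K−S)⁺=36.8731, hold=34.4961 ⇒ V=36.8731 exercise | (k=6,j=1): S=95.3521, (K−S)⁺=17.3579, hold=14.9810 ⇒ V=17.3579 exercise | (k=6,j=2): S=119.8890, (K−S)⁺=0.0000, hold=2.4644 ⇒ V=2.4644 continue | (k=6,j=3): S=150.7400, (K−S)⁺=0.0000, hold=0.0000 ⇒ V=0.0000 continue | (k=6,j=4): S=189.5299, (K−S)⁺=0.0000, hold=0.0000 ⇒ V=0.0000 continue | (k=6,j=5): S=238.3016, (K−S)⁺=0.0000, hold=0.0000 ⇒ V=0.0000 continue | (k=6,j=6): S=299.6237, (K−S)⁺=0.0000, hold=0.0000 ⇒ V=0.0000 continue  boundary S*=95.3521
step 5: (k=5,j=0): S=85.0365, (K−S)⁺=27.6735, hold=25.2966 ⇒ V=27.6735 exercise | (k=5,j=1): S=106.9189, (K−S)⁺=5.7911, hold=8.7504 ⇒ V=8.7504 continue | (k=5,j=2): S=134.4324, (K−S)⁺=0.0000, hold=1.0487 ⇒ V=1.0487 continue | (k=5,j=3): S=169.0258, (K−S)⁺=0.0000, hold=0.0000 ⇒ V=0.0000 continue | (k=5,j=4): S=212.5212, (K−S)⁺=0.0000, hold=0.0000 ⇒ V=0.0000 continue | (k=5,j=5): S=267.2093, (K−S)⁺=0.0000, hold=0.0000 ⇒ V=0.0000 continue  boundary S*=85.0365
step 4: (k=4,j=0): S=95.3521, (K−S)⁺=17.3579, hold=16.6186 ⇒ V=17.3579 exercise | (k=4,j=1): S=119.8890, (K−S)⁺=0.0000, hold=4.3041 ⇒ V=4.3041 continue | (k=4,j=2): S=150.7400, (K−S)⁺=0.0000, hold=0.4463 ⇒ V=0.4463 continue | (k=4,j=3): S=189.5299, (K−S)⁺=0.0000, hold=0.0000 ⇒ V=0.0000 continue | (k=4,j=4): S=238.3016, (K−S)⁺=0.0000, hold=0.0000 ⇒ V=0.0000 continue  boundary S*=95.3521
step 3: (k=3,j=0): S=106.9189, (K−S)⁺=5.7911, hold=9.7684 ⇒ V=9.7684 continue | (k=3,j=1): S=134.4324, (K−S)⁺=0.0000, hold=2.0786 ⇒ V=2.0786 continue | (k=3,j=2): S=169.0258, (K−S)⁺=0.0000, hold=0.1899 ⇒ V=0.1899 continue | (k=3,j=3): S=212.5212, (K−S)⁺=0.0000, hold=0.0000 ⇒ V=0.0000 continue  boundary S*=-
step 2: (k=2,j=0): S=119.8890, (K−S)⁺=0.0000, hold=5.3071 ⇒ V=5.3071 continue | (k=2,j=1): S=150.7400, (K−S)⁺=0.0000, hold=0.9896 ⇒ V=0.9896 continue | (k=2,j=2): S=189.5299, (K−S)⁺=0.0000, hold=0.0808 ⇒ V=0.0808 continue  boundary S*=-
step 1: (k=1,j=0): S=134.4324, (K−S)⁺=0.0000, hold=2.8061 ⇒ V=2.8061 continue | (k=1,j=1): S=169.0258, (K−S)⁺=0.0000, hold=0.4659 ⇒ V=0.4659 continue  boundary S*=-
step 0: (k=0,j=0): S=150.7400, (K−S)⁺=0.0000, hold=1.4519 ⇒ V=1.4519 continue  boundary S*=-

price = 1.4519
boundary = - - - - 95.3521 85.0365 95.3521
tree:
1.4519
2.8061 0.4659
5.3071 0.9896 0.0808
9.7684 2.0786 0.1899 0.0000
17.3579 4.3041 0.4463 0.0000 0.0000
27.6735 8.7504 1.0487 0.0000 0.0000 0.0000
36.8731 17.3579 2.4644 0.0000 0.0000 0.0000 0.0000
45.0774 27.6735 5.7911 0.0000 0.0000 0.0000 0.0000 0.0000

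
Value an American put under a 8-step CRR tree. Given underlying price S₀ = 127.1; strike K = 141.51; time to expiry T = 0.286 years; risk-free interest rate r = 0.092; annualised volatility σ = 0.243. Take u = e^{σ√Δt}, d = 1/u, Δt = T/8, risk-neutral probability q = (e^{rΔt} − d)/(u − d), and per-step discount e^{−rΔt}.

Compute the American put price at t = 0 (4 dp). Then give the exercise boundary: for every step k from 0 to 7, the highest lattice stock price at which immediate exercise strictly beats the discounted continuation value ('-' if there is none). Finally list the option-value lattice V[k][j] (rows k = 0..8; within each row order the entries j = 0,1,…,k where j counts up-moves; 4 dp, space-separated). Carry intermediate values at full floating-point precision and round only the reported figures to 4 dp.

price = 14.9053
boundary = - 121.3924 115.9412 121.3924 127.1000 121.3924 127.1000 133.0759
tree:
14.9053
20.1176 10.2708
25.5688 14.6432 6.3691
30.7753 20.1176 9.7693 3.3247
35.7480 25.5688 14.4100 5.6211 1.2624
40.4973 30.7753 20.1176 9.2032 2.4071 0.2320
45.0334 35.7480 25.5688 14.4100 4.5379 0.4893 0.0000
49.3658 40.4973 30.7753 20.1176 8.4341 1.0322 0.0000 0.0000
53.5036 45.0334 35.7480 25.5688 14.4100 2.1772 0.0000 0.0000 0.0000

Δt=0.03575  u=1.04702  d=0.95509  q=0.52435  discount=0.99672
step 8 (expiry): payoffs max(K−S,0) = 53.5036 45.0334 35.7480 25.5688 14.4100 2.1772 0.0000 0.0000 0.0000
step 7: (k=7,j=0): S=92.1442, (K−S)⁺=49.3658, hold=48.9011 ⇒ V=49.3658 exercise | (k=7,j=1): S=101.0127, (K−S)⁺=40.4973, hold=40.0327 ⇒ V=40.4973 exercise | (k=7,j=2): S=110.7347, (K−S)⁺=30.7753, hold=30.3106 ⇒ V=30.7753 exercise | (k=7,j=3): S=121.3924, (K−S)⁺=20.1176, hold=19.6529 ⇒ V=20.1176 exercise | (k=7,j=4): S=133.0759, (K−S)⁺=8.4341, hold=7.9694 ⇒ V=8.4341 exercise | (k=7,j=5): S=145.8839, (K−S)⁺=0.0000, hold=1.0322 ⇒ V=1.0322 continue | (k=7,j=6): S=159.9246, (K−S)⁺=0.0000, hold=0.0000 ⇒ V=0.0000 continue | (k=7,j=7): S=175.3166, (K−S)⁺=0.0000, hold=0.0000 ⇒ V=0.0000 continue  boundary S*=133.0759
step 6: (k=6,j=0): S=96.4766, (K−S)⁺=45.0334, hold=44.5688 ⇒ V=45.0334 exercise | (k=6,j=1): S=105.7620, (K−S)⁺=35.7480, hold=35.2833 ⇒ V=35.7480 exercise | (k=6,j=2): S=115.9412, (K−S)⁺=25.5688, hold=25.1042 ⇒ V=25.5688 exercise | (k=6,j=3): S=127.1000, (K−S)⁺=14.4100, hold=13.9453 ⇒ V=14.4100 exercise | (k=6,j=4): S=139.3328, (K−S)⁺=2.1772, hold=4.5379 ⇒ V=4.5379 continue | (k=6,j=5): S=152.7430, (K−S)⁺=0.0000, hold=0.4893 ⇒ V=0.4893 continue | (k=6,j=6): S=167.4438, (K−S)⁺=0.0000, hold=0.0000 ⇒ V=0.0000 continue  boundary S*=127.1000
step 5: (k=5,j=0): S=101.0127, (K−S)⁺=40.4973, hold=40.0327 ⇒ V=40.4973 exercise | (k=5,j=1): S=110.7347, (K−S)⁺=30.7753, hold=30.3106 ⇒ V=30.7753 exercise | (k=5,j=2): S=121.3924, (K−S)⁺=20.1176, hold=19.6529 ⇒ V=20.1176 exercise | (k=5,j=3): S=133.0759, (K−S)⁺=8.4341, hold=9.2032 ⇒ V=9.2032 continue | (k=5,j=4): S=145.8839, (K−S)⁺=0.0000, hold=2.4071 ⇒ V=2.4071 continue | (k=5,j=5): S=159.9246, (K−S)⁺=0.0000, hold=0.2320 ⇒ V=0.2320 continue  boundary S*=121.3924
step 4: (k=4,j=0): S=105.7620, (K−S)⁺=35.7480, hold=35.2833 ⇒ V=35.7480 exercise | (k=4,j=1): S=115.9412, (K−S)⁺=25.5688, hold=25.1042 ⇒ V=25.5688 exercise | (k=4,j=2): S=127.1000, (K−S)⁺=14.4100, hold=14.3473 ⇒ V=14.4100 exercise | (k=4,j=3): S=139.3328, (K−S)⁺=2.1772, hold=5.6211 ⇒ V=5.6211 continue | (k=4,j=4): S=152.7430, (K−S)⁺=0.0000, hold=1.2624 ⇒ V=1.2624 continue  boundary S*=127.1000
step 3: (k=3,j=0): S=110.7347, (K−S)⁺=30.7753, hold=30.3106 ⇒ V=30.7753 exercise | (k=3,j=1): S=121.3924, (K−S)⁺=20.1176, hold=19.6529 ⇒ V=20.1176 exercise | (k=3,j=2): S=133.0759, (K−S)⁺=8.4341, hold=9.7693 ⇒ V=9.7693 continue | (k=3,j=3): S=145.8839, (K−S)⁺=0.0000, hold=3.3247 ⇒ V=3.3247 continue  boundary S*=121.3924
step 2: (k=2,j=0): S=115.9412, (K−S)⁺=25.5688, hold=25.1042 ⇒ V=25.5688 exercise | (k=2,j=1): S=127.1000, (K−S)⁺=14.4100, hold=14.6432 ⇒ V=14.6432 continue | (k=2,j=2): S=139.3328, (K−S)⁺=2.1772, hold=6.3691 ⇒ V=6.3691 continue  boundary S*=115.9412
step 1: (k=1,j=0): S=121.3924, (K−S)⁺=20.1176, hold=19.7748 ⇒ V=20.1176 exercise | (k=1,j=1): S=133.0759, (K−S)⁺=8.4341, hold=10.2708 ⇒ V=10.2708 continue  boundary S*=121.3924
step 0: (k=0,j=0): S=127.1000, (K−S)⁺=14.4100, hold=14.9053 ⇒ V=14.9053 continue  boundary S*=-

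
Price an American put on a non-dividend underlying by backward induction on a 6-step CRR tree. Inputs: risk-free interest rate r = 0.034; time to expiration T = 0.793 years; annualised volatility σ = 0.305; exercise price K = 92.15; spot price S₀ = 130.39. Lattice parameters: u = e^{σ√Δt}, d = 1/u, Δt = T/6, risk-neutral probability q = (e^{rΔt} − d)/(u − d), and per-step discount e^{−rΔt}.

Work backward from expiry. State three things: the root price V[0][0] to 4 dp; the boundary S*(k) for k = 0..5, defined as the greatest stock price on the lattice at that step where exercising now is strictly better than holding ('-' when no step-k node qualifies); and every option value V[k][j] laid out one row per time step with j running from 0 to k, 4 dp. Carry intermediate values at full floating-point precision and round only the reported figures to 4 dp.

price = 1.2506
boundary = - - - - - 74.8975
tree:
1.2506
2.2052 0.2786
3.8300 0.5515 0.0000
6.5221 1.0918 0.0000 0.0000
10.8132 2.1613 0.0000 0.0000 0.0000
17.2525 4.2785 0.0000 0.0000 0.0000 0.0000
25.1134 8.4698 0.0000 0.0000 0.0000 0.0000 0.0000

params: Δt=0.13217 u=1.11726 d=0.89504 q=0.49258 e^(-rΔt)=0.99552
t_6 payoffs: 25.1134 8.4698 0.0000 0.0000 0.0000 0.0000 0.0000
t_5: node(5,0) S=74.8975 payoff=17.2525 vs cont=16.8394 → 17.2525 [stop]  node(5,1) S=93.4928 payoff=0.0000 vs cont=4.2785 → 4.2785 [wait]  node(5,2) S=116.7048 payoff=0.0000 vs cont=0.0000 → 0.0000 [wait]  node(5,3) S=145.6799 payoff=0.0000 vs cont=0.0000 → 0.0000 [wait]  node(5,4) S=181.8488 payoff=0.0000 vs cont=0.0000 → 0.0000 [wait]  node(5,5) S=226.9976 payoff=0.0000 vs cont=0.0000 → 0.0000 [wait]  ⇒ S*(5)=74.8975
t_4: node(4,0) S=83.6802 payoff=8.4698 vs cont=10.8132 → 10.8132 [wait]  node(4,1) S=104.4560 payoff=0.0000 vs cont=2.1613 → 2.1613 [wait]  node(4,2) S=130.3900 payoff=0.0000 vs cont=0.0000 → 0.0000 [wait]  node(4,3) S=162.7628 payoff=0.0000 vs cont=0.0000 → 0.0000 [wait]  node(4,4) S=203.1730 payoff=0.0000 vs cont=0.0000 → 0.0000 [wait]  ⇒ S*(4)=-
t_3: node(3,0) S=93.4928 payoff=0.0000 vs cont=6.5221 → 6.5221 [wait]  node(3,1) S=116.7048 payoff=0.0000 vs cont=1.0918 → 1.0918 [wait]  node(3,2) S=145.6799 payoff=0.0000 vs cont=0.0000 → 0.0000 [wait]  node(3,3) S=181.8488 payoff=0.0000 vs cont=0.0000 → 0.0000 [wait]  ⇒ S*(3)=-
t_2: node(2,0) S=104.4560 payoff=0.0000 vs cont=3.8300 → 3.8300 [wait]  node(2,1) S=130.3900 payoff=0.0000 vs cont=0.5515 → 0.5515 [wait]  node(2,2) S=162.7628 payoff=0.0000 vs cont=0.0000 → 0.0000 [wait]  ⇒ S*(2)=-
t_1: node(1,0) S=116.7048 payoff=0.0000 vs cont=2.2052 → 2.2052 [wait]  node(1,1) S=145.6799 payoff=0.0000 vs cont=0.2786 → 0.2786 [wait]  ⇒ S*(1)=-
t_0: node(0,0) S=130.3900 payoff=0.0000 vs cont=1.2506 → 1.2506 [wait]  ⇒ S*(0)=-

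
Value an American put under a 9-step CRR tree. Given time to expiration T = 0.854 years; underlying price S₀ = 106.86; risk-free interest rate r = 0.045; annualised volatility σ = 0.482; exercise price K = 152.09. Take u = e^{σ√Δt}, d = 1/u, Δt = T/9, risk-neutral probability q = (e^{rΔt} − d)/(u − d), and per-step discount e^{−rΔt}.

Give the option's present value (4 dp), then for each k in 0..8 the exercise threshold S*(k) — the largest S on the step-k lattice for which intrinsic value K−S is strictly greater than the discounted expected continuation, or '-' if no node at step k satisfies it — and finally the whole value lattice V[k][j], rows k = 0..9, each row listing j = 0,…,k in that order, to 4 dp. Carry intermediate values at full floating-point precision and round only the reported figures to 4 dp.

price = 49.2789
boundary = - - 79.4056 68.4493 79.4056 92.1156 79.4056 92.1156 106.8600
tree:
49.2789
60.6818 37.2335
72.6844 48.0819 25.6874
83.6407 60.1319 35.3171 15.3723
93.0853 72.6844 46.9249 22.9220 7.2424
101.2267 83.6407 59.9744 33.0553 12.0307 2.0638
108.2447 93.0853 72.6844 45.7095 19.4941 3.9653 0.0000
114.2945 101.2267 83.6407 59.9744 30.4979 7.6188 0.0000 0.0000
119.5094 108.2447 93.0853 72.6844 45.2300 14.6384 0.0000 0.0000 0.0000
124.0049 114.2945 101.2267 83.6407 59.9744 28.1255 0.0000 0.0000 0.0000 0.0000

Δt=0.09489  u=1.16006  d=0.86202  q=0.47731  discount=0.99574
step 9 (expiry): payoffs max(K−S,0) = 124.0049 114.2945 101.2267 83.6407 59.9744 28.1255 0.0000 0.0000 0.0000 0.0000
step 8: (k=8,j=0): S=32.5806, (K−S)⁺=119.5094, hold=118.8614 ⇒ V=119.5094 exercise | (k=8,j=1): S=43.8453, (K−S)⁺=108.2447, hold=107.5967 ⇒ V=108.2447 exercise | (k=8,j=2): S=59.0047, (K−S)⁺=93.0853, hold=92.4372 ⇒ V=93.0853 exercise | (k=8,j=3): S=79.4056, (K−S)⁺=72.6844, hold=72.0364 ⇒ V=72.6844 exercise | (k=8,j=4): S=106.8600, (K−S)⁺=45.2300, hold=44.5820 ⇒ V=45.2300 exercise | (k=8,j=5): S=143.8068, (K−S)⁺=8.2832, hold=14.6384 ⇒ V=14.6384 continue | (k=8,j=6): S=193.5279, (K−S)⁺=0.0000, hold=0.0000 ⇒ V=0.0000 continue | (k=8,j=7): S=260.4400, (K−S)⁺=0.0000, hold=0.0000 ⇒ V=0.0000 continue | (k=8,j=8): S=350.4869, (K−S)⁺=0.0000, hold=0.0000 ⇒ V=0.0000 continue  boundary S*=106.8600
step 7: (k=7,j=0): S=37.7955, (K−S)⁺=114.2945, hold=113.6464 ⇒ V=114.2945 exercise | (k=7,j=1): S=50.8633, (K−S)⁺=101.2267, hold=100.5786 ⇒ V=101.2267 exercise | (k=7,j=2): S=68.4493, (K−S)⁺=83.6407, hold=82.9927 ⇒ V=83.6407 exercise | (k=7,j=3): S=92.1156, (K−S)⁺=59.9744, hold=59.3264 ⇒ V=59.9744 exercise | (k=7,j=4): S=123.9645, (K−S)⁺=28.1255, hold=30.4979 ⇒ V=30.4979 continue | (k=7,j=5): S=166.8251, (K−S)⁺=0.0000, hold=7.6188 ⇒ V=7.6188 continue | (k=7,j=6): S=224.5048, (K−S)⁺=0.0000, hold=0.0000 ⇒ V=0.0000 continue | (k=7,j=7): S=302.1271, (K−S)⁺=0.0000, hold=0.0000 ⇒ V=0.0000 continue  boundary S*=92.1156
step 6: (k=6,j=0): S=43.8453, (K−S)⁺=108.2447, hold=107.5967 ⇒ V=108.2447 exercise | (k=6,j=1): S=59.0047, (K−S)⁺=93.0853, hold=92.4372 ⇒ V=93.0853 exercise | (k=6,j=2): S=79.4056, (K−S)⁺=72.6844, hold=72.0364 ⇒ V=72.6844 exercise | (k=6,j=3): S=106.8600, (K−S)⁺=45.2300, hold=45.7095 ⇒ V=45.7095 continue | (k=6,j=4): S=143.8068, (K−S)⁺=8.2832, hold=19.4941 ⇒ V=19.4941 continue | (k=6,j=5): S=193.5279, (K−S)⁺=0.0000, hold=3.9653 ⇒ V=3.9653 continue | (k=6,j=6): S=260.4400, (K−S)⁺=0.0000, hold=0.0000 ⇒ V=0.0000 continue  boundary S*=79.4056
step 5: (k=5,j=0): S=50.8633, (K−S)⁺=101.2267, hold=100.5786 ⇒ V=101.2267 exercise | (k=5,j=1): S=68.4493, (K−S)⁺=83.6407, hold=82.9927 ⇒ V=83.6407 exercise | (k=5,j=2): S=92.1156, (K−S)⁺=59.9744, hold=59.5543 ⇒ V=59.9744 exercise | (k=5,j=3): S=123.9645, (K−S)⁺=28.1255, hold=33.0553 ⇒ V=33.0553 continue | (k=5,j=4): S=166.8251, (K−S)⁺=0.0000, hold=12.0307 ⇒ V=12.0307 continue | (k=5,j=5): S=224.5048, (K−S)⁺=0.0000, hold=2.0638 ⇒ V=2.0638 continue  boundary S*=92.1156
step 4: (k=4,j=0): S=59.0047, (K−S)⁺=93.0853, hold=92.4372 ⇒ V=93.0853 exercise | (k=4,j=1): S=79.4056, (K−S)⁺=72.6844, hold=72.0364 ⇒ V=72.6844 exercise | (k=4,j=2): S=106.8600, (K−S)⁺=45.2300, hold=46.9249 ⇒ V=46.9249 continue | (k=4,j=3): S=143.8068, (K−S)⁺=8.2832, hold=22.9220 ⇒ V=22.9220 continue | (k=4,j=4): S=193.5279, (K−S)⁺=0.0000, hold=7.2424 ⇒ V=7.2424 continue  boundary S*=79.4056
step 3: (k=3,j=0): S=68.4493, (K−S)⁺=83.6407, hold=82.9927 ⇒ V=83.6407 exercise | (k=3,j=1): S=92.1156, (K−S)⁺=59.9744, hold=60.1319 ⇒ V=60.1319 continue | (k=3,j=2): S=123.9645, (K−S)⁺=28.1255, hold=35.3171 ⇒ V=35.3171 continue | (k=3,j=3): S=166.8251, (K−S)⁺=0.0000, hold=15.3723 ⇒ V=15.3723 continue  boundary S*=68.4493
step 2: (k=2,j=0): S=79.4056, (K−S)⁺=72.6844, hold=72.1112 ⇒ V=72.6844 exercise | (k=2,j=1): S=106.8600, (K−S)⁺=45.2300, hold=48.0819 ⇒ V=48.0819 continue | (k=2,j=2): S=143.8068, (K−S)⁺=8.2832, hold=25.6874 ⇒ V=25.6874 continue  boundary S*=79.4056
step 1: (k=1,j=0): S=92.1156, (K−S)⁺=59.9744, hold=60.6818 ⇒ V=60.6818 continue | (k=1,j=1): S=123.9645, (K−S)⁺=28.1255, hold=37.2335 ⇒ V=37.2335 continue  boundary S*=-
step 0: (k=0,j=0): S=106.8600, (K−S)⁺=45.2300, hold=49.2789 ⇒ V=49.2789 continue  boundary S*=-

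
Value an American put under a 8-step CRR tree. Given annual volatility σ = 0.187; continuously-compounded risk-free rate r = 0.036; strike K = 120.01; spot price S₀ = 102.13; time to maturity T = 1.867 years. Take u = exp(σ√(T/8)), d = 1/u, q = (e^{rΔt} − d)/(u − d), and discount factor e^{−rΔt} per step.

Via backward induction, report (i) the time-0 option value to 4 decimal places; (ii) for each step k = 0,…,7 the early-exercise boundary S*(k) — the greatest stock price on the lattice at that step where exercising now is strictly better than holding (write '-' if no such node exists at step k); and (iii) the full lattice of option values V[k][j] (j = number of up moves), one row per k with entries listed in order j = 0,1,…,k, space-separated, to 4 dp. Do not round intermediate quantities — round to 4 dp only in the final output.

params: Δt=0.23337 u=1.09454 d=0.91362 q=0.52406 e^(-rΔt)=0.99163
t_8 payoffs: 70.4321 60.6144 48.8525 34.7614 17.8800 0.0000 0.0000 0.0000 0.0000
t_7: node(7,0) S=54.2652 payoff=65.7448 vs cont=64.7408 → 65.7448 [stop]  node(7,1) S=65.0111 payoff=54.9989 vs cont=53.9948 → 54.9989 [stop]  node(7,2) S=77.8850 payoff=42.1250 vs cont=41.1209 → 42.1250 [stop]  node(7,3) S=93.3083 payoff=26.7017 vs cont=25.6977 → 26.7017 [stop]  node(7,4) S=111.7858 payoff=8.2242 vs cont=8.4385 → 8.4385 [wait]  node(7,5) S=133.9223 payoff=0.0000 vs cont=0.0000 → 0.0000 [wait]  node(7,6) S=160.4424 payoff=0.0000 vs cont=0.0000 → 0.0000 [wait]  node(7,7) S=192.2141 payoff=0.0000 vs cont=0.0000 → 0.0000 [wait]  ⇒ S*(7)=93.3083
t_6: node(6,0) S=59.3956 payoff=60.6144 vs cont=59.6103 → 60.6144 [stop]  node(6,1) S=71.1575 payoff=48.8525 vs cont=47.8484 → 48.8525 [stop]  node(6,2) S=85.2486 payoff=34.7614 vs cont=33.7574 → 34.7614 [stop]  node(6,3) S=102.1300 payoff=17.8800 vs cont=16.9873 → 17.8800 [stop]  node(6,4) S=122.3544 payoff=0.0000 vs cont=3.9826 → 3.9826 [wait]  node(6,5) S=146.5838 payoff=0.0000 vs cont=0.0000 → 0.0000 [wait]  node(6,6) S=175.6112 payoff=0.0000 vs cont=0.0000 → 0.0000 [wait]  ⇒ S*(6)=102.1300
t_5: node(5,0) S=65.0111 payoff=54.9989 vs cont=53.9948 → 54.9989 [stop]  node(5,1) S=77.8850 payoff=42.1250 vs cont=41.1209 → 42.1250 [stop]  node(5,2) S=93.3083 payoff=26.7017 vs cont=25.6977 → 26.7017 [stop]  node(5,3) S=111.7858 payoff=8.2242 vs cont=10.5082 → 10.5082 [wait]  node(5,4) S=133.9223 payoff=0.0000 vs cont=1.8796 → 1.8796 [wait]  node(5,5) S=160.4424 payoff=0.0000 vs cont=0.0000 → 0.0000 [wait]  ⇒ S*(5)=93.3083
t_4: node(4,0) S=71.1575 payoff=48.8525 vs cont=47.8484 → 48.8525 [stop]  node(4,1) S=85.2486 payoff=34.7614 vs cont=33.7574 → 34.7614 [stop]  node(4,2) S=102.1300 payoff=17.8800 vs cont=18.0629 → 18.0629 [wait]  node(4,3) S=122.3544 payoff=0.0000 vs cont=5.9362 → 5.9362 [wait]  node(4,4) S=146.5838 payoff=0.0000 vs cont=0.8871 → 0.8871 [wait]  ⇒ S*(4)=85.2486
t_3: node(3,0) S=77.8850 payoff=42.1250 vs cont=41.1209 → 42.1250 [stop]  node(3,1) S=93.3083 payoff=26.7017 vs cont=25.7927 → 26.7017 [stop]  node(3,2) S=111.7858 payoff=8.2242 vs cont=11.6098 → 11.6098 [wait]  node(3,3) S=133.9223 payoff=0.0000 vs cont=3.2626 → 3.2626 [wait]  ⇒ S*(3)=93.3083
t_2: node(2,0) S=85.2486 payoff=34.7614 vs cont=33.7574 → 34.7614 [stop]  node(2,1) S=102.1300 payoff=17.8800 vs cont=18.6354 → 18.6354 [wait]  node(2,2) S=122.3544 payoff=0.0000 vs cont=7.1748 → 7.1748 [wait]  ⇒ S*(2)=85.2486
t_1: node(1,0) S=93.3083 payoff=26.7017 vs cont=26.0902 → 26.7017 [stop]  node(1,1) S=111.7858 payoff=8.2242 vs cont=12.5236 → 12.5236 [wait]  ⇒ S*(1)=93.3083
t_0: node(0,0) S=102.1300 payoff=17.8800 vs cont=19.1103 → 19.1103 [wait]  ⇒ S*(0)=-

price = 19.1103
boundary = - 93.3083 85.2486 93.3083 85.2486 93.3083 102.1300 93.3083
tree:
19.1103
26.7017 12.5236
34.7614 18.6354 7.1748
42.1250 26.7017 11.6098 3.2626
48.8525 34.7614 18.0629 5.9362 0.8871
54.9989 42.1250 26.7017 10.5082 1.8796 0.0000
60.6144 48.8525 34.7614 17.8800 3.9826 0.0000 0.0000
65.7448 54.9989 42.1250 26.7017 8.4385 0.0000 0.0000 0.0000
70.4321 60.6144 48.8525 34.7614 17.8800 0.0000 0.0000 0.0000 0.0000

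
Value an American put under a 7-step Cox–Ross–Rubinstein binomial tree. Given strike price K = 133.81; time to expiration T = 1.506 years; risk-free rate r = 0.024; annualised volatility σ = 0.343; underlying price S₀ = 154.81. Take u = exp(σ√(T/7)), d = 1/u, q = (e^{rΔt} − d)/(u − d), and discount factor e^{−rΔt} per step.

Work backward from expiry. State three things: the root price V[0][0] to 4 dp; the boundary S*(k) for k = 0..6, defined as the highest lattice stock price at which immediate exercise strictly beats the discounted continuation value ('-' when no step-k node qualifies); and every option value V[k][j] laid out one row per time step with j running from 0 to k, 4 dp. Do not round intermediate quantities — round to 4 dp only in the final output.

Δt=0.21514, u=1.17245, d=0.85291, q=0.47651, disc=e^(-rΔt)=0.99485
k=7 terminal: V=max(K-S,0) → 82.9778 63.9340 37.7558 1.7702 0.0000 0.0000 0.0000 0.0000
k=6: j=0 S=59.5983 intr=74.2117 cont=73.5226 V=74.2117[EX]; j=1 S=81.9261 intr=51.8839 cont=51.1948 V=51.8839[EX]; j=2 S=112.6187 intr=21.1913 cont=20.5022 V=21.1913[EX]; j=3 S=154.8100 intr=0.0000 cont=0.9219 V=0.9219[hold]; j=4 S=212.8078 intr=0.0000 cont=0.0000 V=0.0000[hold]; j=5 S=292.5338 intr=0.0000 cont=0.0000 V=0.0000[hold]; j=6 S=402.1282 intr=0.0000 cont=0.0000 V=0.0000[hold]  S*(6)=112.6187
k=5: j=0 S=69.8760 intr=63.9340 cont=63.2449 V=63.9340[EX]; j=1 S=96.0542 intr=37.7558 cont=37.0667 V=37.7558[EX]; j=2 S=132.0398 intr=1.7702 cont=11.4733 V=11.4733[hold]; j=3 S=181.5070 intr=0.0000 cont=0.4801 V=0.4801[hold]; j=4 S=249.5064 intr=0.0000 cont=0.0000 V=0.0000[hold]; j=5 S=342.9812 intr=0.0000 cont=0.0000 V=0.0000[hold]  S*(5)=96.0542
k=4: j=0 S=81.9261 intr=51.8839 cont=51.1948 V=51.8839[EX]; j=1 S=112.6187 intr=21.1913 cont=25.1020 V=25.1020[hold]; j=2 S=154.8100 intr=0.0000 cont=6.2028 V=6.2028[hold]; j=3 S=212.8078 intr=0.0000 cont=0.2500 V=0.2500[hold]; j=4 S=292.5338 intr=0.0000 cont=0.0000 V=0.0000[hold]  S*(4)=81.9261
k=3: j=0 S=96.0542 intr=37.7558 cont=38.9206 V=38.9206[hold]; j=1 S=132.0398 intr=1.7702 cont=16.0134 V=16.0134[hold]; j=2 S=181.5070 intr=0.0000 cont=3.3489 V=3.3489[hold]; j=3 S=249.5064 intr=0.0000 cont=0.1302 V=0.1302[hold]  S*(3)=-
k=2: j=0 S=112.6187 intr=21.1913 cont=27.8608 V=27.8608[hold]; j=1 S=154.8100 intr=0.0000 cont=9.9273 V=9.9273[hold]; j=2 S=212.8078 intr=0.0000 cont=1.8058 V=1.8058[hold]  S*(2)=-
k=1: j=0 S=132.0398 intr=1.7702 cont=19.2158 V=19.2158[hold]; j=1 S=181.5070 intr=0.0000 cont=6.0261 V=6.0261[hold]  S*(1)=-
k=0: j=0 S=154.8100 intr=0.0000 cont=12.8642 V=12.8642[hold]  S*(0)=-

price = 12.8642
boundary = - - - - 81.9261 96.0542 112.6187
tree:
12.8642
19.2158 6.0261
27.8608 9.9273 1.8058
38.9206 16.0134 3.3489 0.1302
51.8839 25.1020 6.2028 0.2500 0.0000
63.9340 37.7558 11.4733 0.4801 0.0000 0.0000
74.2117 51.8839 21.1913 0.9219 0.0000 0.0000 0.0000
82.9778 63.9340 37.7558 1.7702 0.0000 0.0000 0.0000 0.0000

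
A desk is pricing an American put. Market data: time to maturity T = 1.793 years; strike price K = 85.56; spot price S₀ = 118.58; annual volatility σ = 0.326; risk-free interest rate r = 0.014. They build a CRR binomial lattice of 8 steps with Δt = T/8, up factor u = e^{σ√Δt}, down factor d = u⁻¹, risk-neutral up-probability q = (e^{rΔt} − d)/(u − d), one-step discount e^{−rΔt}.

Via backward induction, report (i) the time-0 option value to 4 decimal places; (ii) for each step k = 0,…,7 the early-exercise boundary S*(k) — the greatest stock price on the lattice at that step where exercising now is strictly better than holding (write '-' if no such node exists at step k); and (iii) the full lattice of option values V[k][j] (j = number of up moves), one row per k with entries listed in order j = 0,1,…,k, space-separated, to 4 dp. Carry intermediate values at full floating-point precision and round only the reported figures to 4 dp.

price = 4.8341
boundary = - - - - - 54.8124 63.9595 54.8124
tree:
4.8341
7.4285 1.9598
11.1497 3.3092 0.4612
16.2580 5.5012 0.8756 0.0000
22.8688 8.9604 1.6625 0.0000 0.0000
30.7476 14.1946 3.1563 0.0000 0.0000 0.0000
38.5866 21.6005 5.9925 0.0000 0.0000 0.0000 0.0000
45.3045 30.7476 11.3772 0.0000 0.0000 0.0000 0.0000 0.0000
51.0616 38.5866 21.6005 0.0000 0.0000 0.0000 0.0000 0.0000 0.0000

Δt=0.22412  u=1.16688  d=0.85699  q=0.47163  discount=0.99687
step 8 (expiry): payoffs max(K−S,0) = 51.0616 38.5866 21.6005 0.0000 0.0000 0.0000 0.0000 0.0000 0.0000
step 7: (k=7,j=0): S=40.2555, (K−S)⁺=45.3045, hold=45.0364 ⇒ V=45.3045 exercise | (k=7,j=1): S=54.8124, (K−S)⁺=30.7476, hold=30.4796 ⇒ V=30.7476 exercise | (k=7,j=2): S=74.6331, (K−S)⁺=10.9269, hold=11.3772 ⇒ V=11.3772 continue | (k=7,j=3): S=101.6213, (K−S)⁺=0.0000, hold=0.0000 ⇒ V=0.0000 continue | (k=7,j=4): S=138.3688, (K−S)⁺=0.0000, hold=0.0000 ⇒ V=0.0000 continue | (k=7,j=5): S=188.4045, (K−S)⁺=0.0000, hold=0.0000 ⇒ V=0.0000 continue | (k=7,j=6): S=256.5337, (K−S)⁺=0.0000, hold=0.0000 ⇒ V=0.0000 continue | (k=7,j=7): S=349.2991, (K−S)⁺=0.0000, hold=0.0000 ⇒ V=0.0000 continue  boundary S*=54.8124
step 6: (k=6,j=0): S=46.9734, (K−S)⁺=38.5866, hold=38.3186 ⇒ V=38.5866 exercise | (k=6,j=1): S=63.9595, (K−S)⁺=21.6005, hold=21.5442 ⇒ V=21.6005 exercise | (k=6,j=2): S=87.0880, (K−S)⁺=0.0000, hold=5.9925 ⇒ V=5.9925 continue | (k=6,j=3): S=118.5800, (K−S)⁺=0.0000, hold=0.0000 ⇒ V=0.0000 continue | (k=6,j=4): S=161.4599, (K−S)⁺=0.0000, hold=0.0000 ⇒ V=0.0000 continue | (k=6,j=5): S=219.8456, (K−S)⁺=0.0000, hold=0.0000 ⇒ V=0.0000 continue | (k=6,j=6): S=299.3443, (K−S)⁺=0.0000, hold=0.0000 ⇒ V=0.0000 continue  boundary S*=63.9595
step 5: (k=5,j=0): S=54.8124, (K−S)⁺=30.7476, hold=30.4796 ⇒ V=30.7476 exercise | (k=5,j=1): S=74.6331, (K−S)⁺=10.9269, hold=14.1946 ⇒ V=14.1946 continue | (k=5,j=2): S=101.6213, (K−S)⁺=0.0000, hold=3.1563 ⇒ V=3.1563 continue | (k=5,j=3): S=138.3688, (K−S)⁺=0.0000, hold=0.0000 ⇒ V=0.0000 continue | (k=5,j=4): S=188.4045, (K−S)⁺=0.0000, hold=0.0000 ⇒ V=0.0000 continue | (k=5,j=5): S=256.5337, (K−S)⁺=0.0000, hold=0.0000 ⇒ V=0.0000 continue  boundary S*=54.8124
step 4: (k=4,j=0): S=63.9595, (K−S)⁺=21.6005, hold=22.8688 ⇒ V=22.8688 continue | (k=4,j=1): S=87.0880, (K−S)⁺=0.0000, hold=8.9604 ⇒ V=8.9604 continue | (k=4,j=2): S=118.5800, (K−S)⁺=0.0000, hold=1.6625 ⇒ V=1.6625 continue | (k=4,j=3): S=161.4599, (K−S)⁺=0.0000, hold=0.0000 ⇒ V=0.0000 continue | (k=4,j=4): S=219.8456, (K−S)⁺=0.0000, hold=0.0000 ⇒ V=0.0000 continue  boundary S*=-
step 3: (k=3,j=0): S=74.6331, (K−S)⁺=10.9269, hold=16.2580 ⇒ V=16.2580 continue | (k=3,j=1): S=101.6213, (K−S)⁺=0.0000, hold=5.5012 ⇒ V=5.5012 continue | (k=3,j=2): S=138.3688, (K−S)⁺=0.0000, hold=0.8756 ⇒ V=0.8756 continue | (k=3,j=3): S=188.4045, (K−S)⁺=0.0000, hold=0.0000 ⇒ V=0.0000 continue  boundary S*=-
step 2: (k=2,j=0): S=87.0880, (K−S)⁺=0.0000, hold=11.1497 ⇒ V=11.1497 continue | (k=2,j=1): S=118.5800, (K−S)⁺=0.0000, hold=3.3092 ⇒ V=3.3092 continue | (k=2,j=2): S=161.4599, (K−S)⁺=0.0000, hold=0.4612 ⇒ V=0.4612 continue  boundary S*=-
step 1: (k=1,j=0): S=101.6213, (K−S)⁺=0.0000, hold=7.4285 ⇒ V=7.4285 continue | (k=1,j=1): S=138.3688, (K−S)⁺=0.0000, hold=1.9598 ⇒ V=1.9598 continue  boundary S*=-
step 0: (k=0,j=0): S=118.5800, (K−S)⁺=0.0000, hold=4.8341 ⇒ V=4.8341 continue  boundary S*=-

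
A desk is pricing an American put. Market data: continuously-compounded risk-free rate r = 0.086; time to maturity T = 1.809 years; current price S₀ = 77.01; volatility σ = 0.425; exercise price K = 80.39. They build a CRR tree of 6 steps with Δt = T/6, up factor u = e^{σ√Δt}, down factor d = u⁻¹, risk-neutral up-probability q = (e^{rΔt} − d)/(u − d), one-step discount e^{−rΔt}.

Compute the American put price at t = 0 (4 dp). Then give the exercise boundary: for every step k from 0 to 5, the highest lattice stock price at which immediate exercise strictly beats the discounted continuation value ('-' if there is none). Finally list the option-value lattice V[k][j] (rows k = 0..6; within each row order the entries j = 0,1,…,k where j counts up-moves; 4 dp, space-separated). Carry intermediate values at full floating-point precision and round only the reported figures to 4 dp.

params: Δt=0.30150 u=1.26284 d=0.79187 q=0.49770 e^(-rΔt)=0.97440
t_6 payoffs: 61.4030 50.1102 32.1008 3.3800 0.0000 0.0000 0.0000
t_5: node(5,0) S=23.9776 payoff=56.4124 vs cont=54.3548 → 56.4124 [stop]  node(5,1) S=38.2386 payoff=42.1514 vs cont=40.0938 → 42.1514 [stop]  node(5,2) S=60.9816 payoff=19.4084 vs cont=17.3508 → 19.4084 [stop]  node(5,3) S=97.2513 payoff=0.0000 vs cont=1.6543 → 1.6543 [wait]  node(5,4) S=155.0930 payoff=0.0000 vs cont=0.0000 → 0.0000 [wait]  node(5,5) S=247.3370 payoff=0.0000 vs cont=0.0000 → 0.0000 [wait]  ⇒ S*(5)=60.9816
t_4: node(4,0) S=30.2798 payoff=50.1102 vs cont=48.0525 → 50.1102 [stop]  node(4,1) S=48.2892 payoff=32.1008 vs cont=30.0431 → 32.1008 [stop]  node(4,2) S=77.0100 payoff=3.3800 vs cont=10.3017 → 10.3017 [wait]  node(4,3) S=122.8129 payoff=0.0000 vs cont=0.8097 → 0.8097 [wait]  node(4,4) S=195.8577 payoff=0.0000 vs cont=0.0000 → 0.0000 [wait]  ⇒ S*(4)=48.2892
t_3: node(3,0) S=38.2386 payoff=42.1514 vs cont=40.0938 → 42.1514 [stop]  node(3,1) S=60.9816 payoff=19.4084 vs cont=20.7075 → 20.7075 [wait]  node(3,2) S=97.2513 payoff=0.0000 vs cont=5.4348 → 5.4348 [wait]  node(3,3) S=155.0930 payoff=0.0000 vs cont=0.3963 → 0.3963 [wait]  ⇒ S*(3)=38.2386
t_2: node(2,0) S=48.2892 payoff=32.1008 vs cont=30.6731 → 32.1008 [stop]  node(2,1) S=77.0100 payoff=3.3800 vs cont=12.7709 → 12.7709 [wait]  node(2,2) S=122.8129 payoff=0.0000 vs cont=2.8522 → 2.8522 [wait]  ⇒ S*(2)=48.2892
t_1: node(1,0) S=60.9816 payoff=19.4084 vs cont=21.9049 → 21.9049 [wait]  node(1,1) S=97.2513 payoff=0.0000 vs cont=7.6339 → 7.6339 [wait]  ⇒ S*(1)=-
t_0: node(0,0) S=77.0100 payoff=3.3800 vs cont=14.4234 → 14.4234 [wait]  ⇒ S*(0)=-

price = 14.4234
boundary = - - 48.2892 38.2386 48.2892 60.9816
tree:
14.4234
21.9049 7.6339
32.1008 12.7709 2.8522
42.1514 20.7075 5.4348 0.3963
50.1102 32.1008 10.3017 0.8097 0.0000
56.4124 42.1514 19.4084 1.6543 0.0000 0.0000
61.4030 50.1102 32.1008 3.3800 0.0000 0.0000 0.0000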